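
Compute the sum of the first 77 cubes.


n(n+1)/2 = 77×78/2 = 3003
Σk³ = 3003² = 9018009

Σk³ = 9018009


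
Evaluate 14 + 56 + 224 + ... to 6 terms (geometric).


Sₙ = 14×(4^6 - 1)/(4 - 1)
= 14×(4096 - 1)/3
= 14×4095/3
= 19110

S_6 = 19110


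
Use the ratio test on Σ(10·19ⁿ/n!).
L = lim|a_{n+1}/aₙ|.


aₙ = 10·19^n/n!
a_{n+1}/aₙ = 19^(n+1)/(n+1)! × n!/19^n  (constant 10 cancels)
= 19/(n+1)
L = lim(n→∞) 19/(n+1) = 0
L < 1 → series CONVERGES

Converges (ratio test: L = 0 < 1)


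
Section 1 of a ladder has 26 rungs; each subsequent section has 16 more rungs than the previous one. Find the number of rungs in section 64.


aₙ = a₁ + (n-1)d
= 26 + (64-1)×16
= 26 + 1008
= 1034

a_64 = 1034


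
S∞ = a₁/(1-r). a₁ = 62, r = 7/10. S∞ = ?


S∞ = a₁/(1-r) = 62/(1 - 7/10)
= 62/(3/10)
= 620/3

S∞ = 620/3


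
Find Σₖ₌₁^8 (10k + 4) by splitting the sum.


Σ(10k+4) = 10·Σk + 4·n
= 10·36 + 4·8
= 360 + 32 = 392

Σ = 392


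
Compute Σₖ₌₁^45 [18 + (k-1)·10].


aₙ = 18 + (45-1)×10 = 458
Sₙ = n(a₁+aₙ)/2 = 45×(18+458)/2
= 45×476/2 = 10710

S_45 = 10710


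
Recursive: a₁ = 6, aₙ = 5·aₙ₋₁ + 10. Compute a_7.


Computing step by step:
a_1 = 6
a_2 = 40
a_3 = 210
a_4 = 1060
a_5 = 5310
a_6 = 26560
a_7 = 132810


a_7 = 132810


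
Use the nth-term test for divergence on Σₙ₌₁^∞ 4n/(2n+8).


lim(n→∞) 4n/(2n+8) = 4/2 = 2  (divide numerator and denominator by n)
lim aₙ = 2 ≠ 0 → series DIVERGES

Diverges (lim aₙ = 2 ≠ 0)


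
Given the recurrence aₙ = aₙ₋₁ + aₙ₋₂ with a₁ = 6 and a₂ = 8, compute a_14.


Computing iteratively: 6, 8, 14, 22, 36, 58, 94, 152, 246, 398, 644, 1042, ...
a_14 = 2728

a_14 = 2728


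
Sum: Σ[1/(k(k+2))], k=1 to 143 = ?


1/(k(k+2)) = (1/2)·(1/k - 1/(k+2)) (partial fractions)
Telescoping: Σ = (1/2)·(1 + 1/2 - 1/144 - 1/145) = 31031/41760

Sum = 31031/41760


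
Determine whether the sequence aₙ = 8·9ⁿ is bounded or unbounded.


aₙ = 8·9ⁿ → as n→∞, aₙ→∞ (since base 9 > 1)
No finite upper bound exists
The sequence is UNBOUNDED

Unbounded (aₙ → ∞ as n → ∞)


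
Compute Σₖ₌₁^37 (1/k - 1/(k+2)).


Telescoping with gap 2: two head and two tail terms survive.
= (1 + 1/2) - (1/38 + 1/39)
= 3/2 - 1/38 - 1/39 = 1073/741

Sum = 1073/741


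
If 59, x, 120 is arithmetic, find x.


AM = (59 + 120)/2 = 179/2 = 89.5

AM = 89.5


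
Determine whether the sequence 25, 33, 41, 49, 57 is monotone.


Differences: 8, 8, 8, 8
All differences > 0 → strictly INCREASING

Monotonically increasing


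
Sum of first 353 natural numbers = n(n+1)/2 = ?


n(n+1)/2 = 353×354/2 = 124962/2 = 62481

Σk = 62481


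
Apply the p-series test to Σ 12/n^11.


p-series test: Σ c/n^p converges if p > 1, diverges if p ≤ 1 (constant c > 0 doesn't affect convergence).
p = 11
11 > 1 → CONVERGES

Converges (p = 11 > 1)


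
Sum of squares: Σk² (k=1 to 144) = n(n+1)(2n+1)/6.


n = 144
n(n+1)(2n+1)/6 = 144×145×289/6
= 6034320/6 = 1005720

Σk² = 1005720


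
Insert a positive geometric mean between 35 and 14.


GM = √(35×14) = √490 = 22.1359

GM = 22.1359


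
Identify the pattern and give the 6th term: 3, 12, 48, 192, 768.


Pattern: geometric (r=4)
Terms: 3, 12, 48, 192, 768
Next term = 3072

Next term = 3072


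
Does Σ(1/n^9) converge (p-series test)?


p-series test: Σ c/n^p converges if p > 1, diverges if p ≤ 1 (constant c > 0 doesn't affect convergence).
p = 9
9 > 1 → CONVERGES

Converges (p = 9 > 1)


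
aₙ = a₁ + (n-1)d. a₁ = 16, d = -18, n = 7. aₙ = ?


aₙ = a₁ + (n-1)d
= 16 + (7-1)×-18
= 16 - 108
= -92

a_7 = -92


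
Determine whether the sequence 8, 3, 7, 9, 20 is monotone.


Differences: -5, 4, 2, 11
Difference at position 2 is +4 (> 0) but position 1 is -5 (< 0) — sequence both rises and falls
→ NOT monotonic

Not monotonic


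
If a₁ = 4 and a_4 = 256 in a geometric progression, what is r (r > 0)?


r^(n-1) = aₙ/a₁
r^3 = 256/4 = 64
r = 64^(1/3)
= 4

r = 4


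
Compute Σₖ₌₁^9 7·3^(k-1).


Sₙ = 7×(3^9 - 1)/(3 - 1)
= 7×(19683 - 1)/2
= 7×19682/2
= 68887

S_9 = 68887


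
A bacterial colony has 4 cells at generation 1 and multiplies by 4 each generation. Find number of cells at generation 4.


aₙ = a₁·r^(n-1)
= 4×4^3
= 4×64
= 256

a_4 = 256


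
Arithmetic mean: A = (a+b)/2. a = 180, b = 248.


AM = (180 + 248)/2 = 428/2 = 214

AM = 214


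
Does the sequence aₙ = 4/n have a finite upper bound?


a₁ = 4, a₂ = 4/2, a₃ = 4/3, ...
0 < aₙ ≤ 4 for all n ≥ 1
Lower bound: 0, Upper bound: 4
The sequence IS bounded

Bounded (0 < aₙ ≤ 4)


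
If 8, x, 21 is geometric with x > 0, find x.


GM = √(8×21) = √168 = 12.9615

GM = 12.9615


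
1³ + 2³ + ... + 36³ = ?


n(n+1)/2 = 36×37/2 = 666
Σk³ = 666² = 443556

Σk³ = 443556


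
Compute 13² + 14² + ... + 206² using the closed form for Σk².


Σₖ₌13^206 k² = Σₖ₌₁^206 k² − Σₖ₌₁^12 k²
= 206·207·413/6 − 12·13·25/6
= 2935191 − 650 = 2934541

Σk² = 2934541


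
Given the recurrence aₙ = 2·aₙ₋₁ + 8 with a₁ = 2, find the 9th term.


Computing step by step:
a_1 = 2
a_2 = 12
a_3 = 32
a_4 = 72
a_5 = 152
a_6 = 312
a_7 = 632
a_8 = 1272
a_9 = 2552


a_9 = 2552


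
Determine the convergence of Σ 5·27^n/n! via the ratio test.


aₙ = 5·27^n/n!
a_{n+1}/aₙ = 27^(n+1)/(n+1)! × n!/27^n  (constant 5 cancels)
= 27/(n+1)
L = lim(n→∞) 27/(n+1) = 0
L < 1 → series CONVERGES

Converges (ratio test: L = 0 < 1)


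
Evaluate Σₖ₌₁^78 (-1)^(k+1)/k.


S = 1 - 1/2 + 1/3 - 1/4 + 1/5 - 1/6 + 1/7 - 1/8 ± ...
= 0.6868
(Full series converges to +ln(2) ≈ +0.6931)

S_78 = 0.6868


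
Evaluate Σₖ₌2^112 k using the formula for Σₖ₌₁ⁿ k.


Σₖ₌2^112 k = Σₖ₌₁^112 k − Σₖ₌₁^1 k
= 112·113/2 − 1·2/2
= 6328 − 1 = 6327

Σk = 6327


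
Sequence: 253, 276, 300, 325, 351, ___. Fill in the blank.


Pattern: triangular numbers: n(n+1)/2
Terms: 253, 276, 300, 325, 351
Next term = 378

Next term = 378


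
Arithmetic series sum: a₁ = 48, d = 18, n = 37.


aₙ = 48 + (37-1)×18 = 696
Sₙ = n(a₁+aₙ)/2 = 37×(48+696)/2
= 37×744/2 = 13764

S_37 = 13764


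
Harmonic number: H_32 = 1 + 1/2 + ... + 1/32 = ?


H_32 = 1/1 + 1/2 + 1/3 + ... + 1/32
= 586061125622639/144403552893600
≈ 4.0585

H_32 = 586061125622639/144403552893600 ≈ 4.0585


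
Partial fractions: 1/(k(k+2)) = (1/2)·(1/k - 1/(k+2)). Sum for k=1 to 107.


1/(k(k+2)) = (1/2)·(1/k - 1/(k+2)) (partial fractions)
Telescoping: Σ = (1/2)·(1 + 1/2 - 1/108 - 1/109) = 17441/23544

Sum = 17441/23544


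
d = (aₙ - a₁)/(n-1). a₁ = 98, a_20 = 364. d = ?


d = (aₙ - a₁)/(n-1)
= (364 - 98)/(20-1)
= 266/19 = 14

d = 14


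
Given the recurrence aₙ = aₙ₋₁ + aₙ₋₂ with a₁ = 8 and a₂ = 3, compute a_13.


Computing iteratively: 8, 3, 11, 14, 25, 39, 64, 103, 167, 270, 437, 707, ...
a_13 = 1144

a_13 = 1144


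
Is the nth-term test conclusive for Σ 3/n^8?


lim(n→∞) 3/n^8 = 0
lim aₙ = 0 → nth-term test is INCONCLUSIVE
(Need other tests; this is actually a convergent p-series with p=8 > 1)

Inconclusive (lim aₙ = 0; need another test)


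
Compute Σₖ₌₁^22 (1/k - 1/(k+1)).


Telescoping: adjacent terms cancel.
= 1/1 - 1/23
= 1 - 1/23 = 22/23

Sum = 22/23


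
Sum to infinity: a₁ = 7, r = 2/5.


S∞ = a₁/(1-r) = 7/(1 - 2/5)
= 7/(3/5)
= 35/3

S∞ = 35/3


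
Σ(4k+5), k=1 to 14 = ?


Σ(4k+5) = 4·Σk + 5·n
= 4·105 + 5·14
= 420 + 70 = 490

Σ = 490


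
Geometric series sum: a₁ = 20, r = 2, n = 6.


Sₙ = 20×(2^6 - 1)/(2 - 1)
= 20×(64 - 1)/1
= 20×63/1
= 1260

S_6 = 1260


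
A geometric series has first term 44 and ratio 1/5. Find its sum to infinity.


S∞ = a₁/(1-r) = 44/(1 - 1/5)
= 44/(4/5)
= 55

S∞ = 55


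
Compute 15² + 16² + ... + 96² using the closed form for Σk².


Σₖ₌15^96 k² = Σₖ₌₁^96 k² − Σₖ₌₁^14 k²
= 96·97·193/6 − 14·15·29/6
= 299536 − 1015 = 298521

Σk² = 298521


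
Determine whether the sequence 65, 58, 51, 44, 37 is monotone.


Differences: -7, -7, -7, -7
All differences < 0 → strictly DECREASING

Monotonically decreasing


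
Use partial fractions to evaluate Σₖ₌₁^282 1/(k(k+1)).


1/(k(k+1)) = 1/k - 1/(k+1) (partial fractions)
Telescoping: Σ = 1 - 1/283 = 282/283

Sum = 282/283


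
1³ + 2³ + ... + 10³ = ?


n(n+1)/2 = 10×11/2 = 55
Σk³ = 55² = 3025

Σk³ = 3025


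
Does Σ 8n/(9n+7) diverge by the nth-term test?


lim(n→∞) 8n/(9n+7) = 8/9 = 8/9  (divide numerator and denominator by n)
lim aₙ = 8/9 ≠ 0 → series DIVERGES

Diverges (lim aₙ = 8/9 ≠ 0)


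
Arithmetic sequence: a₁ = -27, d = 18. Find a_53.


aₙ = a₁ + (n-1)d
= -27 + (53-1)×18
= -27 + 936
= 909

a_53 = 909


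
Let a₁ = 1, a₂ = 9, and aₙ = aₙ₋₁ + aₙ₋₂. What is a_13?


Computing iteratively: 1, 9, 10, 19, 29, 48, 77, 125, 202, 327, 529, 856, ...
a_13 = 1385

a_13 = 1385


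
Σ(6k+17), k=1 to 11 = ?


Σ(6k+17) = 6·Σk + 17·n
= 6·66 + 17·11
= 396 + 187 = 583

Σ = 583


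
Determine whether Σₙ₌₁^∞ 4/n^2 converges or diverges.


p-series test: Σ c/n^p converges if p > 1, diverges if p ≤ 1 (constant c > 0 doesn't affect convergence).
p = 2
2 > 1 → CONVERGES

Converges (p = 2 > 1)


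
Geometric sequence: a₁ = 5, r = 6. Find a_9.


aₙ = a₁·r^(n-1)
= 5×6^8
= 5×1679616
= 8398080

a_9 = 8398080


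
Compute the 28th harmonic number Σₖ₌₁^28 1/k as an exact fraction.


H_28 = 1/1 + 1/2 + 1/3 + ... + 1/28
= 315404588903/80313433200
≈ 3.9272

H_28 = 315404588903/80313433200 ≈ 3.9272


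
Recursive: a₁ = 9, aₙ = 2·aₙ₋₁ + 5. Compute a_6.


Computing step by step:
a_1 = 9
a_2 = 23
a_3 = 51
a_4 = 107
a_5 = 219
a_6 = 443


a_6 = 443


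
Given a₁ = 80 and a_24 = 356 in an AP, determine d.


d = (aₙ - a₁)/(n-1)
= (356 - 80)/(24-1)
= 276/23 = 12

d = 12


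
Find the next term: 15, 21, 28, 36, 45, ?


Pattern: triangular numbers: n(n+1)/2
Terms: 15, 21, 28, 36, 45
Next term = 55

Next term = 55


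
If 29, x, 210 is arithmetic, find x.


AM = (29 + 210)/2 = 239/2 = 119.5

AM = 119.5


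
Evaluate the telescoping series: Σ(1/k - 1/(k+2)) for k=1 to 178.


Telescoping with gap 2: two head and two tail terms survive.
= (1 + 1/2) - (1/179 + 1/180)
= 3/2 - 1/179 - 1/180 = 47971/32220

Sum = 47971/32220


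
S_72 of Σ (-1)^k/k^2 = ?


S = -1 + 1/4 - 1/9 + 1/16 - 1/25 + 1/36 - 1/49 + 1/64 ± ...
= -0.8224
(Full series converges to -π²/12 ≈ -0.8225)

S_72 = -0.8224


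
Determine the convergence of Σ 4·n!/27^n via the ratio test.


aₙ = 4·n!/27^n
a_{n+1}/aₙ = (n+1)!/27^(n+1) × 27^n/n!  (constant 4 cancels)
= (n+1)/27
L = lim(n→∞) (n+1)/27 = ∞
L > 1 → series DIVERGES

Diverges (ratio test: L = ∞ > 1)


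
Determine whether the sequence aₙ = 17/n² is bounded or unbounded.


a₁ = 17, a₂ = 17/4, a₃ = 17/9, ...
0 < aₙ ≤ 17 for all n ≥ 1
The sequence IS bounded

Bounded (0 < aₙ ≤ 17)


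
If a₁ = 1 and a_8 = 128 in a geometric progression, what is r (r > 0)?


r^(n-1) = aₙ/a₁
r^7 = 128/1 = 128
r = 128^(1/7)
= 2

r = 2


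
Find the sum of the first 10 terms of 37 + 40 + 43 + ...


aₙ = 37 + (10-1)×3 = 64
Sₙ = n(a₁+aₙ)/2 = 10×(37+64)/2
= 10×101/2 = 505

S_10 = 505


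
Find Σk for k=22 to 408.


Σₖ₌22^408 k = Σₖ₌₁^408 k − Σₖ₌₁^21 k
= 408·409/2 − 21·22/2
= 83436 − 231 = 83205

Σk = 83205


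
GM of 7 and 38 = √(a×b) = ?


GM = √(7×38) = √266 = 16.3095

GM = 16.3095


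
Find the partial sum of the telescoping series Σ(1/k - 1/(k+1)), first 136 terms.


Telescoping: adjacent terms cancel.
= 1/1 - 1/137
= 1 - 1/137 = 136/137

Sum = 136/137


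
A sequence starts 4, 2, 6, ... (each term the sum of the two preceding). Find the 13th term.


Computing iteratively: 4, 2, 6, 8, 14, 22, 36, 58, 94, 152, 246, 398, ...
a_13 = 644

a_13 = 644


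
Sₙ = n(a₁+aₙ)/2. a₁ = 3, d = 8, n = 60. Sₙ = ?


aₙ = 3 + (60-1)×8 = 475
Sₙ = n(a₁+aₙ)/2 = 60×(3+475)/2
= 60×478/2 = 14340

S_60 = 14340


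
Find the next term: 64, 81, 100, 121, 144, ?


Pattern: perfect squares: n²
Terms: 64, 81, 100, 121, 144
Next term = 169

Next term = 169


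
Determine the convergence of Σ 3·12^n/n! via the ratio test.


aₙ = 3·12^n/n!
a_{n+1}/aₙ = 12^(n+1)/(n+1)! × n!/12^n  (constant 3 cancels)
= 12/(n+1)
L = lim(n→∞) 12/(n+1) = 0
L < 1 → series CONVERGES

Converges (ratio test: L = 0 < 1)


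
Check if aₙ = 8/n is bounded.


a₁ = 8, a₂ = 8/2, a₃ = 8/3, ...
0 < aₙ ≤ 8 for all n ≥ 1
Lower bound: 0, Upper bound: 8
The sequence IS bounded

Bounded (0 < aₙ ≤ 8)


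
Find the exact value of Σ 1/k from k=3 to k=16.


Σₖ₌3^16 1/k = 1/3 + 1/4 + 1/5 + ... + 1/16
= 1355479/720720
≈ 1.8807

Sum = 1355479/720720 ≈ 1.8807


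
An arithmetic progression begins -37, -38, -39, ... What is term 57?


aₙ = a₁ + (n-1)d
= -37 + (57-1)×-1
= -37 - 56
= -93

a_57 = -93


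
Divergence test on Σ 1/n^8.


lim(n→∞) 1/n^8 = 0
lim aₙ = 0 → nth-term test is INCONCLUSIVE
(Need other tests; this is actually a convergent p-series with p=8 > 1)

Inconclusive (lim aₙ = 0; need another test)


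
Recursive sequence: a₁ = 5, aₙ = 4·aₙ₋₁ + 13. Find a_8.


Computing step by step:
a_1 = 5
a_2 = 33
a_3 = 145
a_4 = 593
a_5 = 2385
a_6 = 9553
a_7 = 38225
a_8 = 152913


a_8 = 152913


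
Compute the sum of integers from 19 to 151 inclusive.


Σₖ₌19^151 k = Σₖ₌₁^151 k − Σₖ₌₁^18 k
= 151·152/2 − 18·19/2
= 11476 − 171 = 11305

Σk = 11305


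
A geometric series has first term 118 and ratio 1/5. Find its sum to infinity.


S∞ = a₁/(1-r) = 118/(1 - 1/5)
= 118/(4/5)
= 295/2

S∞ = 295/2


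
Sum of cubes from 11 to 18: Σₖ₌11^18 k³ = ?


Σₖ₌11^18 k³ = [18·19/2]² − [10·11/2]²
= 29241 − 3025 = 26216

Σk³ = 26216


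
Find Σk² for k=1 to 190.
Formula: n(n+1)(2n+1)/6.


n = 190
n(n+1)(2n+1)/6 = 190×191×381/6
= 13826490/6 = 2304415

Σk² = 2304415


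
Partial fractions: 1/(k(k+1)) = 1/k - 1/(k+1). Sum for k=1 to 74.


1/(k(k+1)) = 1/k - 1/(k+1) (partial fractions)
Telescoping: Σ = 1 - 1/75 = 74/75

Sum = 74/75


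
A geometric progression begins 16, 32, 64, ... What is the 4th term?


aₙ = a₁·r^(n-1)
= 16×2^3
= 16×8
= 128

a_4 = 128


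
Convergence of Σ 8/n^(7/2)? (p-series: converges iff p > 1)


p-series test: Σ c/n^p converges if p > 1, diverges if p ≤ 1 (constant c > 0 doesn't affect convergence).
p = 7/2
7/2 > 1 → CONVERGES

Converges (p = 7/2 > 1)


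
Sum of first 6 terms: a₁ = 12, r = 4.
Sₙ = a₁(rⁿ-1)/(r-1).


Sₙ = 12×(4^6 - 1)/(4 - 1)
= 12×(4096 - 1)/3
= 12×4095/3
= 16380

S_6 = 16380


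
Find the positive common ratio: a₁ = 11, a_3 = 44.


r^(n-1) = aₙ/a₁
r^2 = 44/11 = 4
r = 4^(1/2)
= ±2; taking r > 0 gives r = 2

r = 2


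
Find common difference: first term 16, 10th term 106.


d = (aₙ - a₁)/(n-1)
= (106 - 16)/(10-1)
= 90/9 = 10

d = 10


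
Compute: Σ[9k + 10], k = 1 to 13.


Σ(9k+10) = 9·Σk + 10·n
= 9·91 + 10·13
= 819 + 130 = 949

Σ = 949


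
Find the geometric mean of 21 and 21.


GM = √(21×21) = √441 = 21

GM = 21


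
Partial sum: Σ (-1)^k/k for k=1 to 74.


S = -1 + 1/2 - 1/3 + 1/4 - 1/5 + 1/6 - 1/7 + 1/8 ± ...
= -0.6864
(Full series converges to -ln(2) ≈ -0.6931)

S_74 = -0.6864


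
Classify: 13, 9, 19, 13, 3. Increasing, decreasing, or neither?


Differences: -4, 10, -6, -10
Difference at position 2 is +10 (> 0) but position 1 is -4 (< 0) — sequence both rises and falls
→ NOT monotonic

Not monotonic


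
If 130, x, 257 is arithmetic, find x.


AM = (130 + 257)/2 = 387/2 = 193.5

AM = 193.5


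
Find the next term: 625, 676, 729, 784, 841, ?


Pattern: perfect squares: n²
Terms: 625, 676, 729, 784, 841
Next term = 900

Next term = 900


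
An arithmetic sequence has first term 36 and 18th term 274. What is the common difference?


d = (aₙ - a₁)/(n-1)
= (274 - 36)/(18-1)
= 238/17 = 14

d = 14


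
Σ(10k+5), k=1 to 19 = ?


Σ(10k+5) = 10·Σk + 5·n
= 10·190 + 5·19
= 1900 + 95 = 1995

Σ = 1995


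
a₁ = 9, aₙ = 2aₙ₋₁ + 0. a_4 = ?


Computing step by step:
a_1 = 9
a_2 = 18
a_3 = 36
a_4 = 72


a_4 = 72


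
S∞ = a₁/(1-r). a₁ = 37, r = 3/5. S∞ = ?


S∞ = a₁/(1-r) = 37/(1 - 3/5)
= 37/(2/5)
= 185/2

S∞ = 185/2


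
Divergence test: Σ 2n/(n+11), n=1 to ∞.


lim(n→∞) 2n/(n+11) = 2/1 = 2  (divide numerator and denominator by n)
lim aₙ = 2 ≠ 0 → series DIVERGES

Diverges (lim aₙ = 2 ≠ 0)


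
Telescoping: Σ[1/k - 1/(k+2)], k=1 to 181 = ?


Telescoping with gap 2: two head and two tail terms survive.
= (1 + 1/2) - (1/182 + 1/183)
= 3/2 - 1/182 - 1/183 = 24797/16653

Sum = 24797/16653


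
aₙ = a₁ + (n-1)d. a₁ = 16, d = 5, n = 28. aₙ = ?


aₙ = a₁ + (n-1)d
= 16 + (28-1)×5
= 16 + 135
= 151

a_28 = 151


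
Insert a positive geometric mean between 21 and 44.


GM = √(21×44) = √924 = 30.3974

GM = 30.3974


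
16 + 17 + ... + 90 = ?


Σₖ₌16^90 k = Σₖ₌₁^90 k − Σₖ₌₁^15 k
= 90·91/2 − 15·16/2
= 4095 − 120 = 3975

Σk = 3975


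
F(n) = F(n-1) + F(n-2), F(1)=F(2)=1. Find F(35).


Fibonacci sequence: 1, 1, 2, 3, 5, 8, 13, 21, 34, 55, 89, ...
F(35) = 9227465

F(35) = 9227465


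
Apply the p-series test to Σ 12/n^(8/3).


p-series test: Σ c/n^p converges if p > 1, diverges if p ≤ 1 (constant c > 0 doesn't affect convergence).
p = 8/3
8/3 > 1 → CONVERGES

Converges (p = 8/3 > 1)


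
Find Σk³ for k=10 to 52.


Σₖ₌10^52 k³ = [52·53/2]² − [9·10/2]²
= 1898884 − 2025 = 1896859

Σk³ = 1896859


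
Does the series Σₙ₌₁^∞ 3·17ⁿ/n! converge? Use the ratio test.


aₙ = 3·17^n/n!
a_{n+1}/aₙ = 17^(n+1)/(n+1)! × n!/17^n  (constant 3 cancels)
= 17/(n+1)
L = lim(n→∞) 17/(n+1) = 0
L < 1 → series CONVERGES

Converges (ratio test: L = 0 < 1)


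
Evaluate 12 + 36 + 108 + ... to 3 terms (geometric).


Sₙ = 12×(3^3 - 1)/(3 - 1)
= 12×(27 - 1)/2
= 12×26/2
= 156

S_3 = 156


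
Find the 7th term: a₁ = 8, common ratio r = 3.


aₙ = a₁·r^(n-1)
= 8×3^6
= 8×729
= 5832

a_7 = 5832


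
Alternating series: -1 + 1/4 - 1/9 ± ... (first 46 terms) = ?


S = -1 + 1/4 - 1/9 + 1/16 - 1/25 + 1/36 - 1/49 + 1/64 ± ...
= -0.8222
(Full series converges to -π²/12 ≈ -0.8225)

S_46 = -0.8222


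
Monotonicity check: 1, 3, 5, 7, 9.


Differences: 2, 2, 2, 2
All differences > 0 → strictly INCREASING

Monotonically increasing


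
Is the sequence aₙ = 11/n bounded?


a₁ = 11, a₂ = 11/2, a₃ = 11/3, ...
0 < aₙ ≤ 11 for all n ≥ 1
Lower bound: 0, Upper bound: 11
The sequence IS bounded

Bounded (0 < aₙ ≤ 11)


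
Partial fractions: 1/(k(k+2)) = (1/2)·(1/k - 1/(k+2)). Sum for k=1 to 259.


1/(k(k+2)) = (1/2)·(1/k - 1/(k+2)) (partial fractions)
Telescoping: Σ = (1/2)·(1 + 1/2 - 1/260 - 1/261) = 101269/135720

Sum = 101269/135720


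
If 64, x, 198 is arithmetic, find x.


AM = (64 + 198)/2 = 262/2 = 131

AM = 131


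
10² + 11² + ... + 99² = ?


Σₖ₌10^99 k² = Σₖ₌₁^99 k² − Σₖ₌₁^9 k²
= 99·100·199/6 − 9·10·19/6
= 328350 − 285 = 328065

Σk² = 328065


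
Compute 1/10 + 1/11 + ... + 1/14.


Σₖ₌10^14 1/k = 1/10 + 1/11 + 1/12 + 1/13 + 1/14
= 25381/60060
≈ 0.4226

Sum = 25381/60060 ≈ 0.4226


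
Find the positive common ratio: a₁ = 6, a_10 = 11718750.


r^(n-1) = aₙ/a₁
r^9 = 11718750/6 = 1953125
r = 1953125^(1/9)
= 5

r = 5


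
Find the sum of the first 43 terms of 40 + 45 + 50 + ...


aₙ = 40 + (43-1)×5 = 250
Sₙ = n(a₁+aₙ)/2 = 43×(40+250)/2
= 43×290/2 = 6235

S_43 = 6235


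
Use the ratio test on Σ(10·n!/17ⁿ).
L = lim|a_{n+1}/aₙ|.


aₙ = 10·n!/17^n
a_{n+1}/aₙ = (n+1)!/17^(n+1) × 17^n/n!  (constant 10 cancels)
= (n+1)/17
L = lim(n→∞) (n+1)/17 = ∞
L > 1 → series DIVERGES

Diverges (ratio test: L = ∞ > 1)


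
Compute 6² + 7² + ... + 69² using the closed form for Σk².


Σₖ₌6^69 k² = Σₖ₌₁^69 k² − Σₖ₌₁^5 k²
= 69·70·139/6 − 5·6·11/6
= 111895 − 55 = 111840

Σk² = 111840


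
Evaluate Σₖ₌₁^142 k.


n(n+1)/2 = 142×143/2 = 20306/2 = 10153

Σk = 10153


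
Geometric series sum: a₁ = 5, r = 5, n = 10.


Sₙ = 5×(5^10 - 1)/(5 - 1)
= 5×(9765625 - 1)/4
= 5×9765624/4
= 12207030

S_10 = 12207030


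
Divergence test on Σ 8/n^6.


lim(n→∞) 8/n^6 = 0
lim aₙ = 0 → nth-term test is INCONCLUSIVE
(Need other tests; this is actually a convergent p-series with p=6 > 1)

Inconclusive (lim aₙ = 0; need another test)


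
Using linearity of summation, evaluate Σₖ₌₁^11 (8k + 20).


Σ(8k+20) = 8·Σk + 20·n
= 8·66 + 20·11
= 528 + 220 = 748

Σ = 748


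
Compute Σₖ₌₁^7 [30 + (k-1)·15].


aₙ = 30 + (7-1)×15 = 120
Sₙ = n(a₁+aₙ)/2 = 7×(30+120)/2
= 7×150/2 = 525

S_7 = 525


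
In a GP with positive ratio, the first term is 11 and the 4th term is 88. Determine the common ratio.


r^(n-1) = aₙ/a₁
r^3 = 88/11 = 8
r = 8^(1/3)
= 2

r = 2


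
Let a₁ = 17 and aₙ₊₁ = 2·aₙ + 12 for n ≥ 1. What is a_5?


Computing step by step:
a_1 = 17
a_2 = 46
a_3 = 104
a_4 = 220
a_5 = 452


a_5 = 452


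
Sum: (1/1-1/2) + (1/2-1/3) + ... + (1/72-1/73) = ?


Telescoping: adjacent terms cancel.
= 1/1 - 1/73
= 1 - 1/73 = 72/73

Sum = 72/73


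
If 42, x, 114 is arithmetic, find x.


AM = (42 + 114)/2 = 156/2 = 78

AM = 78


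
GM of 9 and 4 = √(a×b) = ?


GM = √(9×4) = √36 = 6

GM = 6


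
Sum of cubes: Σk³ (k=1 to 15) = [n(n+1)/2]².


n(n+1)/2 = 15×16/2 = 120
Σk³ = 120² = 14400

Σk³ = 14400


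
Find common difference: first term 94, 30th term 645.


d = (aₙ - a₁)/(n-1)
= (645 - 94)/(30-1)
= 551/29 = 19

d = 19


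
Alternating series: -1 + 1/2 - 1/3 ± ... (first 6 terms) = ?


S = -1 + 1/2 - 1/3 + 1/4 - 1/5 + 1/6
= -0.6167
(Full series converges to -ln(2) ≈ -0.6931)

S_6 = -0.6167


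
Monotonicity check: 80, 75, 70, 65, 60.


Differences: -5, -5, -5, -5
All differences < 0 → strictly DECREASING

Monotonically decreasing


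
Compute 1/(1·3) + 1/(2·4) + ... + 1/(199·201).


1/(k(k+2)) = (1/2)·(1/k - 1/(k+2)) (partial fractions)
Telescoping: Σ = (1/2)·(1 + 1/2 - 1/200 - 1/201) = 59899/80400

Sum = 59899/80400


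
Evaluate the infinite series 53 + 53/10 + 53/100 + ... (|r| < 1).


S∞ = a₁/(1-r) = 53/(1 - 1/10)
= 53/(9/10)
= 530/9

S∞ = 530/9


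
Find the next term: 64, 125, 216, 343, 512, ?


Pattern: perfect cubes: n³
Terms: 64, 125, 216, 343, 512
Next term = 729

Next term = 729


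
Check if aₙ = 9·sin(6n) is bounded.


For all n, -1 ≤ sin(6n) ≤ 1, so -9 ≤ 9·sin(6n) ≤ 9
Lower bound: -9, Upper bound: 9
The sequence IS bounded

Bounded (-9 ≤ aₙ ≤ 9)


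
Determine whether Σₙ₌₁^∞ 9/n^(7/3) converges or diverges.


p-series test: Σ c/n^p converges if p > 1, diverges if p ≤ 1 (constant c > 0 doesn't affect convergence).
p = 7/3
7/3 > 1 → CONVERGES

Converges (p = 7/3 > 1)


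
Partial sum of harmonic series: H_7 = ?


H_7 = 1/1 + 1/2 + 1/3 + 1/4 + 1/5 + 1/6 + 1/7
= 363/140
≈ 2.5929

H_7 = 363/140 ≈ 2.5929


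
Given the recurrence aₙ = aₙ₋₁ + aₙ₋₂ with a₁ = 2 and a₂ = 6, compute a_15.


Computing iteratively: 2, 6, 8, 14, 22, 36, 58, 94, 152, 246, 398, 644, ...
a_15 = 2728

a_15 = 2728


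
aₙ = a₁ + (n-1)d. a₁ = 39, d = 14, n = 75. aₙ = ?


aₙ = a₁ + (n-1)d
= 39 + (75-1)×14
= 39 + 1036
= 1075

a_75 = 1075


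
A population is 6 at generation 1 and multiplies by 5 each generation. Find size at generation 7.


aₙ = a₁·r^(n-1)
= 6×5^6
= 6×15625
= 93750

a_7 = 93750


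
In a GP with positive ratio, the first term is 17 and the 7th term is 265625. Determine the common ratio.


r^(n-1) = aₙ/a₁
r^6 = 265625/17 = 15625
r = 15625^(1/6)
= ±5; taking r > 0 gives r = 5

r = 5


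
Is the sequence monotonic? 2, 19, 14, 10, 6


Differences: 17, -5, -4, -4
Difference at position 1 is +17 (> 0) but position 2 is -5 (< 0) — sequence both rises and falls
→ NOT monotonic

Not monotonic


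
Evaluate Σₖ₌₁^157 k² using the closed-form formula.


n = 157
n(n+1)(2n+1)/6 = 157×158×315/6
= 7813890/6 = 1302315

Σk² = 1302315


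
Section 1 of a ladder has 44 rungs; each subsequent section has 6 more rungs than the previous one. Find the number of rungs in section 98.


aₙ = a₁ + (n-1)d
= 44 + (98-1)×6
= 44 + 582
= 626

a_98 = 626


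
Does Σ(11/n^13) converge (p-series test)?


p-series test: Σ c/n^p converges if p > 1, diverges if p ≤ 1 (constant c > 0 doesn't affect convergence).
p = 13
13 > 1 → CONVERGES

Converges (p = 13 > 1)


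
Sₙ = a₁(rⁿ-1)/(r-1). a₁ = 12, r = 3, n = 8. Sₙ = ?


Sₙ = 12×(3^8 - 1)/(3 - 1)
= 12×(6561 - 1)/2
= 12×6560/2
= 39360

S_8 = 39360


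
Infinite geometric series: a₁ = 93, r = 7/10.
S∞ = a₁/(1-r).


S∞ = a₁/(1-r) = 93/(1 - 7/10)
= 93/(3/10)
= 310

S∞ = 310


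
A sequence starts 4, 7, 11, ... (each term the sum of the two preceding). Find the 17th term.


Computing iteratively: 4, 7, 11, 18, 29, 47, 76, 123, 199, 322, 521, 843, ...
a_17 = 9349

a_17 = 9349


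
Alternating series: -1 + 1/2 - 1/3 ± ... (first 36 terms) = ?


S = -1 + 1/2 - 1/3 + 1/4 - 1/5 + 1/6 - 1/7 + 1/8 ± ...
= -0.6795
(Full series converges to -ln(2) ≈ -0.6931)

S_36 = -0.6795


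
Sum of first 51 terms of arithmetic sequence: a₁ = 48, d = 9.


aₙ = 48 + (51-1)×9 = 498
Sₙ = n(a₁+aₙ)/2 = 51×(48+498)/2
= 51×546/2 = 13923

S_51 = 13923


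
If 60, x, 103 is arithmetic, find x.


AM = (60 + 103)/2 = 163/2 = 81.5

AM = 81.5


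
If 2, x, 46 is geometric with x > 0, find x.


GM = √(2×46) = √92 = 9.5917

GM = 9.5917


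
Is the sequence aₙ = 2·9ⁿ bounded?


aₙ = 2·9ⁿ → as n→∞, aₙ→∞ (since base 9 > 1)
No finite upper bound exists
The sequence is UNBOUNDED

Unbounded (aₙ → ∞ as n → ∞)


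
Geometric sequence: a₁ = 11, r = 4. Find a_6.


aₙ = a₁·r^(n-1)
= 11×4^5
= 11×1024
= 11264

a_6 = 11264


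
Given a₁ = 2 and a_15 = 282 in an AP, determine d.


d = (aₙ - a₁)/(n-1)
= (282 - 2)/(15-1)
= 280/14 = 20

d = 20


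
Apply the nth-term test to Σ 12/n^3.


lim(n→∞) 12/n^3 = 0
lim aₙ = 0 → nth-term test is INCONCLUSIVE
(Need other tests; this is actually a convergent p-series with p=3 > 1)

Inconclusive (lim aₙ = 0; need another test)


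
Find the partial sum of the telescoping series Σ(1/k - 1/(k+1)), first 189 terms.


Telescoping: adjacent terms cancel.
= 1/1 - 1/190
= 1 - 1/190 = 189/190

Sum = 189/190


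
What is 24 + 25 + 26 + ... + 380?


Σₖ₌24^380 k = Σₖ₌₁^380 k − Σₖ₌₁^23 k
= 380·381/2 − 23·24/2
= 72390 − 276 = 72114

Σk = 72114


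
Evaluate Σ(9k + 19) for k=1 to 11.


Σ(9k+19) = 9·Σk + 19·n
= 9·66 + 19·11
= 594 + 209 = 803

Σ = 803


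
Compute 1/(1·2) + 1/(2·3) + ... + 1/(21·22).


1/(k(k+1)) = 1/k - 1/(k+1) (partial fractions)
Telescoping: Σ = 1 - 1/22 = 21/22

Sum = 21/22


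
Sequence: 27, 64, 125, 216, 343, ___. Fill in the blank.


Pattern: perfect cubes: n³
Terms: 27, 64, 125, 216, 343
Next term = 512

Next term = 512


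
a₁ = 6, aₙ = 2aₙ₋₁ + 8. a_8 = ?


Computing step by step:
a_1 = 6
a_2 = 20
a_3 = 48
a_4 = 104
a_5 = 216
a_6 = 440
a_7 = 888
a_8 = 1784


a_8 = 1784


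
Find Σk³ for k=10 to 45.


Σₖ₌10^45 k³ = [45·46/2]² − [9·10/2]²
= 1071225 − 2025 = 1069200

Σk³ = 1069200


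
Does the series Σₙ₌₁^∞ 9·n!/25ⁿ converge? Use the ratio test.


aₙ = 9·n!/25^n
a_{n+1}/aₙ = (n+1)!/25^(n+1) × 25^n/n!  (constant 9 cancels)
= (n+1)/25
L = lim(n→∞) (n+1)/25 = ∞
L > 1 → series DIVERGES

Diverges (ratio test: L = ∞ > 1)


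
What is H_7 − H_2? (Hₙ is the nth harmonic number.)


Σₖ₌3^7 1/k = 1/3 + 1/4 + 1/5 + 1/6 + 1/7
= 153/140
≈ 1.0929

Sum = 153/140 ≈ 1.0929


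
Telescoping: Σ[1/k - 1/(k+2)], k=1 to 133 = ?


Telescoping with gap 2: two head and two tail terms survive.
= (1 + 1/2) - (1/134 + 1/135)
= 3/2 - 1/134 - 1/135 = 13433/9045

Sum = 13433/9045


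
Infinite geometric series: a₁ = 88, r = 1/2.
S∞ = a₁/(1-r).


S∞ = a₁/(1-r) = 88/(1 - 1/2)
= 88/(1/2)
= 176

S∞ = 176


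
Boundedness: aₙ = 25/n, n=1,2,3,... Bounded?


a₁ = 25, a₂ = 25/2, a₃ = 25/3, ...
0 < aₙ ≤ 25 for all n ≥ 1
Lower bound: 0, Upper bound: 25
The sequence IS bounded

Bounded (0 < aₙ ≤ 25)


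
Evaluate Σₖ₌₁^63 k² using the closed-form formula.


n = 63
n(n+1)(2n+1)/6 = 63×64×127/6
= 512064/6 = 85344

Σk² = 85344


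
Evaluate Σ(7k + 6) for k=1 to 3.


Σ(7k+6) = 7·Σk + 6·n
= 7·6 + 6·3
= 42 + 18 = 60

Σ = 60


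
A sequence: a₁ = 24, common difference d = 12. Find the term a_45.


aₙ = a₁ + (n-1)d
= 24 + (45-1)×12
= 24 + 528
= 552

a_45 = 552


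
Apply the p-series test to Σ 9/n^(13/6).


p-series test: Σ c/n^p converges if p > 1, diverges if p ≤ 1 (constant c > 0 doesn't affect convergence).
p = 13/6
13/6 > 1 → CONVERGES

Converges (p = 13/6 > 1)


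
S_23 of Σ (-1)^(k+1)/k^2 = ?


S = 1 - 1/4 + 1/9 - 1/16 + 1/25 - 1/36 + 1/49 - 1/64 ± ...
= 0.8234
(Full series converges to +π²/12 ≈ +0.8225)

S_23 = 0.8234


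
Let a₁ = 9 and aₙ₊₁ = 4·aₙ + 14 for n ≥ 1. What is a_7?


Computing step by step:
a_1 = 9
a_2 = 50
a_3 = 214
a_4 = 870
a_5 = 3494
a_6 = 13990
a_7 = 55974


a_7 = 55974


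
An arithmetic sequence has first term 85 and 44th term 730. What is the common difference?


d = (aₙ - a₁)/(n-1)
= (730 - 85)/(44-1)
= 645/43 = 15

d = 15


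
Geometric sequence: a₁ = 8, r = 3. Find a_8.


aₙ = a₁·r^(n-1)
= 8×3^7
= 8×2187
= 17496

a_8 = 17496


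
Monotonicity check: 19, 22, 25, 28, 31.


Differences: 3, 3, 3, 3
All differences > 0 → strictly INCREASING

Monotonically increasing


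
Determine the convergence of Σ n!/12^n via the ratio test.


aₙ = n!/12^n
a_{n+1}/aₙ = (n+1)!/12^(n+1) × 12^n/n!
= (n+1)/12
L = lim(n→∞) (n+1)/12 = ∞
L > 1 → series DIVERGES

Diverges (ratio test: L = ∞ > 1)


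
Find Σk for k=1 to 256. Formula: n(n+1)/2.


n(n+1)/2 = 256×257/2 = 65792/2 = 32896

Σk = 32896


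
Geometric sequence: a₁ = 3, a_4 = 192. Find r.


r^(n-1) = aₙ/a₁
r^3 = 192/3 = 64
r = 64^(1/3)
= 4

r = 4


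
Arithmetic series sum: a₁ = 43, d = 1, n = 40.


aₙ = 43 + (40-1)×1 = 82
Sₙ = n(a₁+aₙ)/2 = 40×(43+82)/2
= 40×125/2 = 2500

S_40 = 2500


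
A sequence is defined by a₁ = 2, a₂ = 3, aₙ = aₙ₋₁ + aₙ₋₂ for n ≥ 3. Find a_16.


Computing iteratively: 2, 3, 5, 8, 13, 21, 34, 55, 89, 144, 233, 377, ...
a_16 = 2584

a_16 = 2584


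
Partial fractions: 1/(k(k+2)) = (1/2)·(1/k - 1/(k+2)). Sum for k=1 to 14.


1/(k(k+2)) = (1/2)·(1/k - 1/(k+2)) (partial fractions)
Telescoping: Σ = (1/2)·(1 + 1/2 - 1/15 - 1/16) = 329/480

Sum = 329/480


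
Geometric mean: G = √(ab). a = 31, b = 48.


GM = √(31×48) = √1488 = 38.5746

GM = 38.5746


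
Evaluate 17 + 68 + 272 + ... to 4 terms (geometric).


Sₙ = 17×(4^4 - 1)/(4 - 1)
= 17×(256 - 1)/3
= 17×255/3
= 1445

S_4 = 1445


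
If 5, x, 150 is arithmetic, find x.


AM = (5 + 150)/2 = 155/2 = 77.5

AM = 77.5


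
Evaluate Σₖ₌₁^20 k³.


n(n+1)/2 = 20×21/2 = 210
Σk³ = 210² = 44100

Σk³ = 44100


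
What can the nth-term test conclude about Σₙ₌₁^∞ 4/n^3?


lim(n→∞) 4/n^3 = 0
lim aₙ = 0 → nth-term test is INCONCLUSIVE
(Need other tests; this is actually a convergent p-series with p=3 > 1)

Inconclusive (lim aₙ = 0; need another test)


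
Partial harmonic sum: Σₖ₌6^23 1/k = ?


Σₖ₌6^23 1/k = 1/6 + 1/7 + 1/8 + ... + 1/23
= 2589587393/1784742960
≈ 1.451

Sum = 2589587393/1784742960 ≈ 1.451


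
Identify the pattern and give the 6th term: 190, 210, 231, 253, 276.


Pattern: triangular numbers: n(n+1)/2
Terms: 190, 210, 231, 253, 276
Next term = 300

Next term = 300


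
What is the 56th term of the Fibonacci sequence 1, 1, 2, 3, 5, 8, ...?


Fibonacci sequence: 1, 1, 2, 3, 5, 8, 13, 21, 34, 55, 89, ...
F(56) = 225851433717

F(56) = 225851433717


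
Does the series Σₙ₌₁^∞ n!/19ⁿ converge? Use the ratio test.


aₙ = n!/19^n
a_{n+1}/aₙ = (n+1)!/19^(n+1) × 19^n/n!
= (n+1)/19
L = lim(n→∞) (n+1)/19 = ∞
L > 1 → series DIVERGES

Diverges (ratio test: L = ∞ > 1)


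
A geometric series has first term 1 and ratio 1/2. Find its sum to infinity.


S∞ = a₁/(1-r) = 1/(1 - 1/2)
= 1/(1/2)
= 2

S∞ = 2


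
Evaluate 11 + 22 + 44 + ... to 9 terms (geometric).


Sₙ = 11×(2^9 - 1)/(2 - 1)
= 11×(512 - 1)/1
= 11×511/1
= 5621

S_9 = 5621


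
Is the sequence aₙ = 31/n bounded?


a₁ = 31, a₂ = 31/2, a₃ = 31/3, ...
0 < aₙ ≤ 31 for all n ≥ 1
Lower bound: 0, Upper bound: 31
The sequence IS bounded

Bounded (0 < aₙ ≤ 31)


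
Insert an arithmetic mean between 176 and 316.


AM = (176 + 316)/2 = 492/2 = 246

AM = 246


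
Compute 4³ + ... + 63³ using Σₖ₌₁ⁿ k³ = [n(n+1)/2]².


Σₖ₌4^63 k³ = [63·64/2]² − [3·4/2]²
= 4064256 − 36 = 4064220

Σk³ = 4064220


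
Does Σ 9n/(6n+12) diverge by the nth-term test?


lim(n→∞) 9n/(6n+12) = 9/6 = 3/2  (divide numerator and denominator by n)
lim aₙ = 3/2 ≠ 0 → series DIVERGES

Diverges (lim aₙ = 3/2 ≠ 0)


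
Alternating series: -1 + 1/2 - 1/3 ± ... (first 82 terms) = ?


S = -1 + 1/2 - 1/3 + 1/4 - 1/5 + 1/6 - 1/7 + 1/8 ± ...
= -0.6871
(Full series converges to -ln(2) ≈ -0.6931)

S_82 = -0.6871


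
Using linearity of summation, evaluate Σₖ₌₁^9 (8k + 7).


Σ(8k+7) = 8·Σk + 7·n
= 8·45 + 7·9
= 360 + 63 = 423

Σ = 423


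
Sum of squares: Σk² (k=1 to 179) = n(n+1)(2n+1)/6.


n = 179
n(n+1)(2n+1)/6 = 179×180×359/6
= 11566980/6 = 1927830

Σk² = 1927830


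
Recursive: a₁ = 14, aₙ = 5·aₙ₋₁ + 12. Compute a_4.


Computing step by step:
a_1 = 14
a_2 = 82
a_3 = 422
a_4 = 2122


a_4 = 2122


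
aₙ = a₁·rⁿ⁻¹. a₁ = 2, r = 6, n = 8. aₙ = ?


aₙ = a₁·r^(n-1)
= 2×6^7
= 2×279936
= 559872

a_8 = 559872


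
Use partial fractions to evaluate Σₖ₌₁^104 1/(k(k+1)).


1/(k(k+1)) = 1/k - 1/(k+1) (partial fractions)
Telescoping: Σ = 1 - 1/105 = 104/105

Sum = 104/105


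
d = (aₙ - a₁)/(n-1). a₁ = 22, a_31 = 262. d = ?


d = (aₙ - a₁)/(n-1)
= (262 - 22)/(31-1)
= 240/30 = 8

d = 8


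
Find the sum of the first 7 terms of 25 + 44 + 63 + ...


aₙ = 25 + (7-1)×19 = 139
Sₙ = n(a₁+aₙ)/2 = 7×(25+139)/2
= 7×164/2 = 574

S_7 = 574


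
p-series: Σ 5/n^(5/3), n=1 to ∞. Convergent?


p-series test: Σ c/n^p converges if p > 1, diverges if p ≤ 1 (constant c > 0 doesn't affect convergence).
p = 5/3
5/3 > 1 → CONVERGES

Converges (p = 5/3 > 1)


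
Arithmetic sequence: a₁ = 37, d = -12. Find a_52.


aₙ = a₁ + (n-1)d
= 37 + (52-1)×-12
= 37 - 612
= -575

a_52 = -575


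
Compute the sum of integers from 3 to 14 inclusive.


Σₖ₌3^14 k = Σₖ₌₁^14 k − Σₖ₌₁^2 k
= 14·15/2 − 2·3/2
= 105 − 3 = 102

Σk = 102


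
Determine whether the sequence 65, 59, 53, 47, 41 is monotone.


Differences: -6, -6, -6, -6
All differences < 0 → strictly DECREASING

Monotonically decreasing


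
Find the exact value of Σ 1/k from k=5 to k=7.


Σₖ₌5^7 1/k = 1/5 + 1/6 + 1/7
= 107/210
≈ 0.5095

Sum = 107/210 ≈ 0.5095


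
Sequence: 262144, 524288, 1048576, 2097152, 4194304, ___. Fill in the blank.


Pattern: powers of 2: 2ⁿ
Terms: 262144, 524288, 1048576, 2097152, 4194304
Next term = 8388608

Next term = 8388608


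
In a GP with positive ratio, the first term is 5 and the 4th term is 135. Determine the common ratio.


r^(n-1) = aₙ/a₁
r^3 = 135/5 = 27
r = 27^(1/3)
= 3

r = 3


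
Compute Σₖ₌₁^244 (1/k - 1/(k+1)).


Telescoping: adjacent terms cancel.
= 1/1 - 1/245
= 1 - 1/245 = 244/245

Sum = 244/245


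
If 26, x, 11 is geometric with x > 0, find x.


GM = √(26×11) = √286 = 16.9115

GM = 16.9115


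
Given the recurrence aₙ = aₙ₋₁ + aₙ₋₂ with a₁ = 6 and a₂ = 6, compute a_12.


Computing iteratively: 6, 6, 12, 18, 30, 48, 78, 126, 204, 330, 534, 864
a_12 = 864

a_12 = 864


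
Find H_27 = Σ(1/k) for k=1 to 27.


H_27 = 1/1 + 1/2 + 1/3 + ... + 1/27
= 312536252003/80313433200
≈ 3.8915

H_27 = 312536252003/80313433200 ≈ 3.8915


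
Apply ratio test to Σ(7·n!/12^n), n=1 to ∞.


aₙ = 7·n!/12^n
a_{n+1}/aₙ = (n+1)!/12^(n+1) × 12^n/n!  (constant 7 cancels)
= (n+1)/12
L = lim(n→∞) (n+1)/12 = ∞
L > 1 → series DIVERGES

Diverges (ratio test: L = ∞ > 1)


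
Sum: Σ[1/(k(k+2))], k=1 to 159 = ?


1/(k(k+2)) = (1/2)·(1/k - 1/(k+2)) (partial fractions)
Telescoping: Σ = (1/2)·(1 + 1/2 - 1/160 - 1/161) = 38319/51520

Sum = 38319/51520


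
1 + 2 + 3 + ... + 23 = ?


n(n+1)/2 = 23×24/2 = 552/2 = 276

Σk = 276


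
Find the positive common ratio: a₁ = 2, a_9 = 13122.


r^(n-1) = aₙ/a₁
r^8 = 13122/2 = 6561
r = 6561^(1/8)
= ±3; taking r > 0 gives r = 3

r = 3


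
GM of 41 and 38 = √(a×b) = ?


GM = √(41×38) = √1558 = 39.4715

GM = 39.4715


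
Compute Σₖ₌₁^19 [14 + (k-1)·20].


aₙ = 14 + (19-1)×20 = 374
Sₙ = n(a₁+aₙ)/2 = 19×(14+374)/2
= 19×388/2 = 3686

S_19 = 3686


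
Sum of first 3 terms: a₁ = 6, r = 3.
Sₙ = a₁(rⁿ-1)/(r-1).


Sₙ = 6×(3^3 - 1)/(3 - 1)
= 6×(27 - 1)/2
= 6×26/2
= 78

S_3 = 78


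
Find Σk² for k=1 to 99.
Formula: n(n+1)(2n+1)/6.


n = 99
n(n+1)(2n+1)/6 = 99×100×199/6
= 1970100/6 = 328350

Σk² = 328350


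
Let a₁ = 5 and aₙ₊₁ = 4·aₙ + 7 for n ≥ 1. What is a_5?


Computing step by step:
a_1 = 5
a_2 = 27
a_3 = 115
a_4 = 467
a_5 = 1875


a_5 = 1875


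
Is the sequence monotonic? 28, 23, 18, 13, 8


Differences: -5, -5, -5, -5
All differences < 0 → strictly DECREASING

Monotonically decreasing


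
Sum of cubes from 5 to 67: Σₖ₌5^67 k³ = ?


Σₖ₌5^67 k³ = [67·68/2]² − [4·5/2]²
= 5189284 − 100 = 5189184

Σk³ = 5189184


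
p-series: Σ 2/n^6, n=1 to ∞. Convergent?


p-series test: Σ c/n^p converges if p > 1, diverges if p ≤ 1 (constant c > 0 doesn't affect convergence).
p = 6
6 > 1 → CONVERGES

Converges (p = 6 > 1)


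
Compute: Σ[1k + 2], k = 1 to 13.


Σ(1k+2) = 1·Σk + 2·n
= 1·91 + 2·13
= 91 + 26 = 117

Σ = 117
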